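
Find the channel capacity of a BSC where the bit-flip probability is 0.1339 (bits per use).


H(p) = -p*log2(p) - (1-p)*log2(1-p) = -0.1339*log2(0.1339) - 0.8661*log2(0.8661) = 0.388413 + 0.179624 = 0.568. C = 1 - H(p) = 1 - 0.568 = 0.432

0.432 bits


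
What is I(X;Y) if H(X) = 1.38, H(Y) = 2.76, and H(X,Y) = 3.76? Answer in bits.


I(X;Y) = H(X) + H(Y) - H(X,Y) = 1.38 + 2.76 - 3.76 = 0.38

0.38 bits


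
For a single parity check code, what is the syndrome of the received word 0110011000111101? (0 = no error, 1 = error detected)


Syndrome = XOR of all bits = 0 XOR 1 XOR 1 XOR 0 XOR 0 XOR 1 XOR 1 XOR 0 XOR 0 XOR 0 XOR 1 XOR 1 XOR 1 XOR 1 XOR 0 XOR 1 = 1

1


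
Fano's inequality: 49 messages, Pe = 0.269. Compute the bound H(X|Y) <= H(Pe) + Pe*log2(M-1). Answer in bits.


H(Pe) = -Pe*log2(Pe) - (1-Pe)*log2(1-Pe) = -0.269*log2(0.269) - 0.731*log2(0.731) = 0.509573 + 0.330453 = 0.84. Pe*log2(M-1) = 0.269*log2(48) = 1.502355. Bound = H(Pe) + Pe*log2(M-1) = 0.509573 + 0.330453 + 1.502355 = 2.3424

2.3424 bits


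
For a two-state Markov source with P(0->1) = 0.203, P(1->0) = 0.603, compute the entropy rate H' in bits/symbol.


Stationary distribution: pi_0 = p10/(p01+p10) = 0.7481, pi_1 = 0.2519. Entropy rate H' = pi_0*H(p01) + pi_1*H(p10) = 0.7481*0.7279 + 0.2519*0.9692 = 0.7887

0.7887 bits/symbol


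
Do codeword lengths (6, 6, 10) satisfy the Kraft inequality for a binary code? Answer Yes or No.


Kraft sum = sum(2^(-l_i)) = 0.0322, need <= 1. Result: satisfied (a binary prefix-free code with these lengths exists)

Yes


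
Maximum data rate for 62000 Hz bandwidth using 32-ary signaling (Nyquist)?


Rate = 2 * B * log2(M) = 2 * 62000 * 5.0 = 620000.0

620000.0 bps


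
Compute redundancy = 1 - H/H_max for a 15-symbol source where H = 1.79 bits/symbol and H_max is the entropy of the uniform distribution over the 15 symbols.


H_max = log2(K) = log2(15) = 3.9069 bits/symbol. Redundancy = 1 - H/H_max = 1 - 1.79/3.9069 = 1 - 0.4582 = 0.5418

0.5418


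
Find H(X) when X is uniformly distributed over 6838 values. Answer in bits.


H = log2(n) = log2(6838) = 12.7394

12.7394 bits


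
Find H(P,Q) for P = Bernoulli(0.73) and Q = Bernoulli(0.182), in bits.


H(P,Q) = -p*log2(q) - (1-p)*log2(1-q). -0.73*log2(0.182) = 1.794332; -0.27*log2(0.818) = 0.078253. H(P,Q) = 1.794332 + 0.078253 = 1.8726

1.8726 bits


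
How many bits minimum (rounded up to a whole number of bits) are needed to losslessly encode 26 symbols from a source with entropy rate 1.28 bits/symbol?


Minimum bits >= n * H = 26 * 1.28 = 33.28, rounded up to a whole number of bits = 34

34 bits


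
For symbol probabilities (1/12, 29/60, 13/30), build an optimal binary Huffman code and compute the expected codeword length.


Huffman construction (repeatedly merge the two least-probable nodes; each merge adds 1 bit to every symbol beneath it): 1/12 + 13/30 = 31/60; 29/60 + 31/60 = 1. Resulting codeword lengths (in the order the probabilities were given): (2, 1, 2). L_avg = sum(p_i * l_i) = 1/12*2 + 29/60*1 + 13/30*2 = 91/60 = 1.5167

1.5167 bits


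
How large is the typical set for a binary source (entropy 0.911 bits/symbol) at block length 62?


log2|A_typical| = nH = 62 * 0.911 = 56.482, so |A_typical| ~ 2^56.482 = 1.006e+17

1.006e+17


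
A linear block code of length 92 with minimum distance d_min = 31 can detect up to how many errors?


Detection capability = d_min - 1 = 31 - 1 = 30

30 errors


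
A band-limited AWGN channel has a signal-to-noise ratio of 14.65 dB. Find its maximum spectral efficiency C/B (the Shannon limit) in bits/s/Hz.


SNR_linear = 10^(14.65/10) = 29.1743; C/B = log2(1 + SNR_linear) = log2(1 + 29.1743) = 4.9152

4.9152 bits/s/Hz


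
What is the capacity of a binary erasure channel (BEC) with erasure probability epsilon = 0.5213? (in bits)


C = 1 - epsilon = 1 - 0.5213 = 0.4787

0.4787 bits


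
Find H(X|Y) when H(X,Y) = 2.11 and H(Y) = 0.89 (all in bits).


H(X|Y) = H(X,Y) - H(Y) = 2.11 - 0.89 = 1.22

1.22 bits


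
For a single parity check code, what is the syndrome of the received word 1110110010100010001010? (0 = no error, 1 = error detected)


Syndrome = XOR of all bits = 1 XOR 1 XOR 1 XOR 0 XOR 1 XOR 1 XOR 0 XOR 0 XOR 1 XOR 0 XOR 1 XOR 0 XOR 0 XOR 0 XOR 1 XOR 0 XOR 0 XOR 0 XOR 1 XOR 0 XOR 1 XOR 0 = 0

0


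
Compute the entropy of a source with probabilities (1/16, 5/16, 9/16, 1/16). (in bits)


H = -sum(p_i * log2(p_i)). Terms: -(1/16)*log2(1/16) = 0.250000; -(5/16)*log2(5/16) = 0.524397; -(9/16)*log2(9/16) = 0.466917; -(1/16)*log2(1/16) = 0.250000. H = 0.250000 + 0.524397 + 0.466917 + 0.250000 = 1.4913

1.4913 bits


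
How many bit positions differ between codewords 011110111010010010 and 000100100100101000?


Count differing positions: . ^ ^ . ^ . . ^ ^ ^ ^ . ^ ^ ^ . ^ . = 11 differences

11


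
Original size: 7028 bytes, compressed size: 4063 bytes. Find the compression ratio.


Ratio = original / compressed = 7028 / 4063 = 1.7298

1.7298


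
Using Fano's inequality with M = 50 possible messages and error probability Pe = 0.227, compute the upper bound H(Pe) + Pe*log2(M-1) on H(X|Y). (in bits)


H(Pe) = -Pe*log2(Pe) - (1-Pe)*log2(1-Pe) = -0.227*log2(0.227) - 0.773*log2(0.773) = 0.485607 + 0.287138 = 0.7727. Pe*log2(M-1) = 0.227*log2(49) = 1.274539. Bound = H(Pe) + Pe*log2(M-1) = 0.485607 + 0.287138 + 1.274539 = 2.0473

2.0473 bits


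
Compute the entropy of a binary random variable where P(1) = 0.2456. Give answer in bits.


H = -p*log2(p) - (1-p)*log2(1-p). -0.2456*log2(0.2456) = 0.497492; -0.7544*log2(0.7544) = 0.306738. H = 0.497492 + 0.306738 = 0.8042

0.8042 bits


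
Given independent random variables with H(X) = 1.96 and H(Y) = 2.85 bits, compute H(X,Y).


For independent variables, H(X,Y) = H(X) + H(Y) = 1.96 + 2.85 = 4.81

4.81 bits


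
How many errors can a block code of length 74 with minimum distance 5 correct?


Correction capability = floor((d-1)/2) = floor((5-1)/2) = 2

2 errors


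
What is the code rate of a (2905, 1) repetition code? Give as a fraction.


Rate = k/n = 1/2905

1/2905


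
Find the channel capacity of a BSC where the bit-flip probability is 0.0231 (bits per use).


H(p) = -p*log2(p) - (1-p)*log2(1-p) = -0.0231*log2(0.0231) - 0.9769*log2(0.9769) = 0.125571 + 0.032938 = 0.1585. C = 1 - H(p) = 1 - 0.1585 = 0.8415

0.8415 bits


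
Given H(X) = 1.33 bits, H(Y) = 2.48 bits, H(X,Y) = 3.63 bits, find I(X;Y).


I(X;Y) = H(X) + H(Y) - H(X,Y) = 1.33 + 2.48 - 3.63 = 0.18

0.18 bits


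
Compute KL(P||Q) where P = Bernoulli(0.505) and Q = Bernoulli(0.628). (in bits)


KL = p*log2(p/q) + (1-p)*log2((1-p)/(1-q)) = 0.505*log2(0.505/0.628) + 0.495*log2(0.495/0.372) = 0.0452

0.0452 bits


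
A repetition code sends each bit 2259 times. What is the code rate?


Rate = k/n = 1/2259

1/2259


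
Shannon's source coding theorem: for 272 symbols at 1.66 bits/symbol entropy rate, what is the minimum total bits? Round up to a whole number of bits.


Minimum bits >= n * H = 272 * 1.66 = 451.52, rounded up to a whole number of bits = 452

452 bits


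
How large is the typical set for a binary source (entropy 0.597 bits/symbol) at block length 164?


log2|A_typical| = nH = 164 * 0.597 = 97.908, so |A_typical| ~ 2^97.908 = 2.973e+29

2.973e+29


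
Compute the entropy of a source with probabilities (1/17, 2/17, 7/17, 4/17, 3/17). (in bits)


H = -sum(p_i * log2(p_i)). Terms: -(1/17)*log2(1/17) = 0.240439; -(2/17)*log2(2/17) = 0.363231; -(7/17)*log2(7/17) = 0.527103; -(4/17)*log2(4/17) = 0.491168; -(3/17)*log2(3/17) = 0.441618. H = 0.240439 + 0.363231 + 0.527103 + 0.491168 + 0.441618 = 2.0636

2.0636 bits


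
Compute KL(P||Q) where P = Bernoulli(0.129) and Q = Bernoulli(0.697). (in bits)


KL = p*log2(p/q) + (1-p)*log2((1-p)/(1-q)) = 0.129*log2(0.129/0.697) + 0.871*log2(0.871/0.303) = 1.0129

1.0129 bits


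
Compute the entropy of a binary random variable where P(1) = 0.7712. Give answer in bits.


H = -p*log2(p) - (1-p)*log2(1-p). -0.7712*log2(0.7712) = 0.289064; -0.2288*log2(0.2288) = 0.486850. H = 0.289064 + 0.486850 = 0.7759

0.7759 bits


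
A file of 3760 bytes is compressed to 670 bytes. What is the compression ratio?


Ratio = original / compressed = 3760 / 670 = 5.6119

5.6119


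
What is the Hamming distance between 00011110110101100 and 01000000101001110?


Count differing positions: . ^ . ^ ^ ^ ^ . . ^ ^ ^ . . . ^ . = 9 differences

9


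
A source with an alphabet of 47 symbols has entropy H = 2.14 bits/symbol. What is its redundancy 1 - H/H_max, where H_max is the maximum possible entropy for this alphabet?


H_max = log2(K) = log2(47) = 5.5546 bits/symbol. Redundancy = 1 - H/H_max = 1 - 2.14/5.5546 = 1 - 0.3853 = 0.6147

0.6147


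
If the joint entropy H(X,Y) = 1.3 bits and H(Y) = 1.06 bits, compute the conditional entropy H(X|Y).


H(X|Y) = H(X,Y) - H(Y) = 1.3 - 1.06 = 0.24

0.24 bits


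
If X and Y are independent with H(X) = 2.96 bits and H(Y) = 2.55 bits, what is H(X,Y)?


For independent variables, H(X,Y) = H(X) + H(Y) = 2.96 + 2.55 = 5.51

5.51 bits


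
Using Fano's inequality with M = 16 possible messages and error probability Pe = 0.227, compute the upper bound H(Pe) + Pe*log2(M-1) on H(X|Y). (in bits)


H(Pe) = -Pe*log2(Pe) - (1-Pe)*log2(1-Pe) = -0.227*log2(0.227) - 0.773*log2(0.773) = 0.485607 + 0.287138 = 0.7727. Pe*log2(M-1) = 0.227*log2(15) = 0.886864. Bound = H(Pe) + Pe*log2(M-1) = 0.485607 + 0.287138 + 0.886864 = 1.6596

1.6596 bits


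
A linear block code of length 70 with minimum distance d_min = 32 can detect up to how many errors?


Detection capability = d_min - 1 = 32 - 1 = 31

31 errors


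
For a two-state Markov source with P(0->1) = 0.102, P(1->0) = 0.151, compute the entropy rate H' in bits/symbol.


Stationary distribution: pi_0 = p10/(p01+p10) = 0.5968, pi_1 = 0.4032. Entropy rate H' = pi_0*H(p01) + pi_1*H(p10) = 0.5968*0.4753 + 0.4032*0.6123 = 0.5306

0.5306 bits/symbol


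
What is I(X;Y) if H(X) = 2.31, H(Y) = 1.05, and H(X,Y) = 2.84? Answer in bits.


I(X;Y) = H(X) + H(Y) - H(X,Y) = 2.31 + 1.05 - 2.84 = 0.52

0.52 bits


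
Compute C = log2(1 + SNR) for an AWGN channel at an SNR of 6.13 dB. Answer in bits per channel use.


SNR_linear = 10^(6.13/10) = 4.102; C = log2(1 + SNR_linear) = log2(1 + 4.102) = 2.3511

2.3511 bits/channel use


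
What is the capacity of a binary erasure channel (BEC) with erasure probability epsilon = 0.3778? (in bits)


C = 1 - epsilon = 1 - 0.3778 = 0.6222

0.6222 bits


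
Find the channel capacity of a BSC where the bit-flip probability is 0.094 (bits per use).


H(p) = -p*log2(p) - (1-p)*log2(1-p) = -0.094*log2(0.094) - 0.906*log2(0.906) = 0.320652 + 0.129030 = 0.4497. C = 1 - H(p) = 1 - 0.4497 = 0.5503

0.5503 bits


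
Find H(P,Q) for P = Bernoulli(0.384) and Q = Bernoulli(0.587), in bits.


H(P,Q) = -p*log2(q) - (1-p)*log2(1-q). -0.384*log2(0.587) = 0.295130; -0.616*log2(0.413) = 0.785884. H(P,Q) = 0.295130 + 0.785884 = 1.081

1.081 bits


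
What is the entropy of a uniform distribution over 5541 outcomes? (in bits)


H = log2(n) = log2(5541) = 12.4359

12.4359 bits


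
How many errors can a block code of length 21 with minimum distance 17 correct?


Correction capability = floor((d-1)/2) = floor((17-1)/2) = 8

8 errors


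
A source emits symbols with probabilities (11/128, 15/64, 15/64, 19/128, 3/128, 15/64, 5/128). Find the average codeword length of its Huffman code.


Huffman construction (repeatedly merge the two least-probable nodes; each merge adds 1 bit to every symbol beneath it): 3/128 + 5/128 = 1/16; 1/16 + 11/128 = 19/128; 19/128 + 19/128 = 19/64; 15/64 + 15/64 = 15/32; 15/64 + 19/64 = 17/32; 15/32 + 17/32 = 1. Resulting codeword lengths (in the order the probabilities were given): (4, 2, 2, 3, 5, 2, 5). L_avg = sum(p_i * l_i) = 11/128*4 + 15/64*2 + 15/64*2 + 19/128*3 + 3/128*5 + 15/64*2 + 5/128*5 = 321/128 = 2.5078

2.5078 bits


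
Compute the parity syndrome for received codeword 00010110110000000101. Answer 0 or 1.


Syndrome = XOR of all bits = 0 XOR 0 XOR 0 XOR 1 XOR 0 XOR 1 XOR 1 XOR 0 XOR 1 XOR 1 XOR 0 XOR 0 XOR 0 XOR 0 XOR 0 XOR 0 XOR 0 XOR 1 XOR 0 XOR 1 = 1

1


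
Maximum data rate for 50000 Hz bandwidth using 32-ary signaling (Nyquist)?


Rate = 2 * B * log2(M) = 2 * 50000 * 5.0 = 500000.0

500000.0 bps


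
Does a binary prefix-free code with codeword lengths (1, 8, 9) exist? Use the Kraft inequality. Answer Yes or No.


Kraft sum = sum(2^(-l_i)) = 0.5059, need <= 1. Result: satisfied (a binary prefix-free code with these lengths exists)

Yes


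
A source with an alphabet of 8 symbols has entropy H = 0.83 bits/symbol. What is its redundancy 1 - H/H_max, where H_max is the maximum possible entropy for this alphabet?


H_max = log2(K) = log2(8) = 3.0 bits/symbol. Redundancy = 1 - H/H_max = 1 - 0.83/3.0 = 1 - 0.2767 = 0.7233

0.7233


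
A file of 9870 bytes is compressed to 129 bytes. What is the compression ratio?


Ratio = original / compressed = 9870 / 129 = 76.5116

76.5116


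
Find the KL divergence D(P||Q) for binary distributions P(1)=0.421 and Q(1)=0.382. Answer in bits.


KL = p*log2(p/q) + (1-p)*log2((1-p)/(1-q)) = 0.421*log2(0.421/0.382) + 0.579*log2(0.579/0.618) = 0.0046

0.0046 bits


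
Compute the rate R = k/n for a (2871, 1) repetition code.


Rate = k/n = 1/2871

1/2871


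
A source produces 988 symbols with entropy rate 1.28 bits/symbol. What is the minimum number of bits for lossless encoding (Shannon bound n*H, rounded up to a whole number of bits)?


Minimum bits >= n * H = 988 * 1.28 = 1264.64, rounded up to a whole number of bits = 1265

1265 bits


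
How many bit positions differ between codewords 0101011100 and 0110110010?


Count differing positions: . . ^ ^ ^ . ^ ^ ^ . = 6 differences

6


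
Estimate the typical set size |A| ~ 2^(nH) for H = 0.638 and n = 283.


log2|A_typical| = nH = 283 * 0.638 = 180.554, so |A_typical| ~ 2^180.554 = 2.250e+54

2.250e+54


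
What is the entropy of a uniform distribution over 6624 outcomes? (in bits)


H = log2(n) = log2(6624) = 12.6935

12.6935 bits


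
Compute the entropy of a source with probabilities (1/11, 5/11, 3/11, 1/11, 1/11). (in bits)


H = -sum(p_i * log2(p_i)). Terms: -(1/11)*log2(1/11) = 0.314494; -(5/11)*log2(5/11) = 0.517047; -(3/11)*log2(3/11) = 0.511219; -(1/11)*log2(1/11) = 0.314494; -(1/11)*log2(1/11) = 0.314494. H = 0.314494 + 0.517047 + 0.511219 + 0.314494 + 0.314494 = 1.9717

1.9717 bits


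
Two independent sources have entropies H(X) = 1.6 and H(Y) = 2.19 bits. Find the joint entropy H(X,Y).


For independent variables, H(X,Y) = H(X) + H(Y) = 1.6 + 2.19 = 3.79

3.79 bits


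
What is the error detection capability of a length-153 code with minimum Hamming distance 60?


Detection capability = d_min - 1 = 60 - 1 = 59

59 errors


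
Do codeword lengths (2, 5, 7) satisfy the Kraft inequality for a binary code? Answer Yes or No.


Kraft sum = sum(2^(-l_i)) = 0.2891, need <= 1. Result: satisfied (a binary prefix-free code with these lengths exists)

Yes


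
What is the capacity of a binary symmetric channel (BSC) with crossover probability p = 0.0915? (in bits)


H(p) = -p*log2(p) - (1-p)*log2(1-p) = -0.0915*log2(0.0915) - 0.9085*log2(0.9085) = 0.315683 + 0.125774 = 0.4415. C = 1 - H(p) = 1 - 0.4415 = 0.5585

0.5585 bits


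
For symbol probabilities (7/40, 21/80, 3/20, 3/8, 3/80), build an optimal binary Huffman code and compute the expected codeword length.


Huffman construction (repeatedly merge the two least-probable nodes; each merge adds 1 bit to every symbol beneath it): 3/80 + 3/20 = 3/16; 7/40 + 3/16 = 29/80; 21/80 + 29/80 = 5/8; 3/8 + 5/8 = 1. Resulting codeword lengths (in the order the probabilities were given): (3, 2, 4, 1, 4). L_avg = sum(p_i * l_i) = 7/40*3 + 21/80*2 + 3/20*4 + 3/8*1 + 3/80*4 = 87/40 = 2.175

2.175 bits


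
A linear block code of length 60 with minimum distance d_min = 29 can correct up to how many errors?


Correction capability = floor((d-1)/2) = floor((29-1)/2) = 14

14 errors


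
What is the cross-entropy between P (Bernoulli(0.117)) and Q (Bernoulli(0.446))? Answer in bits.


H(P,Q) = -p*log2(q) - (1-p)*log2(1-q). -0.117*log2(0.446) = 0.136291; -0.883*log2(0.554) = 0.752353. H(P,Q) = 0.136291 + 0.752353 = 0.8886

0.8886 bits


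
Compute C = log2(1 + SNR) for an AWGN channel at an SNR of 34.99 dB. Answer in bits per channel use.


SNR_linear = 10^(34.99/10) = 3155.0046; C = log2(1 + SNR_linear) = log2(1 + 3155.0046) = 11.6239

11.6239 bits/channel use


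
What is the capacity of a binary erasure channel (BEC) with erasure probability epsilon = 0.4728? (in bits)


C = 1 - epsilon = 1 - 0.4728 = 0.5272

0.5272 bits


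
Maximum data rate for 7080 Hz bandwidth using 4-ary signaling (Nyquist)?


Rate = 2 * B * log2(M) = 2 * 7080 * 2.0 = 28320.0

28320.0 bps


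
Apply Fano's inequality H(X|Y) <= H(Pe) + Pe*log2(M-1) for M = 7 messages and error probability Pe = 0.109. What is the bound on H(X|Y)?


H(Pe) = -Pe*log2(Pe) - (1-Pe)*log2(1-Pe) = -0.109*log2(0.109) - 0.891*log2(0.891) = 0.348538 + 0.148354 = 0.4969. Pe*log2(M-1) = 0.109*log2(6) = 0.281761. Bound = H(Pe) + Pe*log2(M-1) = 0.348538 + 0.148354 + 0.281761 = 0.7787

0.7787 bits


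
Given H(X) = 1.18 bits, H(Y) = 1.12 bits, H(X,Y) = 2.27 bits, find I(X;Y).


I(X;Y) = H(X) + H(Y) - H(X,Y) = 1.18 + 1.12 - 2.27 = 0.03

0.03 bits


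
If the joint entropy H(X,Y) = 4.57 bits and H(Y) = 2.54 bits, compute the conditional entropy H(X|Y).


H(X|Y) = H(X,Y) - H(Y) = 4.57 - 2.54 = 2.03

2.03 bits


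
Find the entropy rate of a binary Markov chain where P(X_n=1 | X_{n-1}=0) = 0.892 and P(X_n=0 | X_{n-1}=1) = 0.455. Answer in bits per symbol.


Stationary distribution: pi_0 = p10/(p01+p10) = 0.3378, pi_1 = 0.6622. Entropy rate H' = pi_0*H(p01) + pi_1*H(p10) = 0.3378*0.4939 + 0.6622*0.9941 = 0.8252

0.8252 bits/symbol


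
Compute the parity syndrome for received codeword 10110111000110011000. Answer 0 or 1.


Syndrome = XOR of all bits = 1 XOR 0 XOR 1 XOR 1 XOR 0 XOR 1 XOR 1 XOR 1 XOR 0 XOR 0 XOR 0 XOR 1 XOR 1 XOR 0 XOR 0 XOR 1 XOR 1 XOR 0 XOR 0 XOR 0 = 0

0


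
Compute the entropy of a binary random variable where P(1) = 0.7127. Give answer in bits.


H = -p*log2(p) - (1-p)*log2(1-p). -0.7127*log2(0.7127) = 0.348249; -0.2873*log2(0.2873) = 0.516959. H = 0.348249 + 0.516959 = 0.8652

0.8652 bits


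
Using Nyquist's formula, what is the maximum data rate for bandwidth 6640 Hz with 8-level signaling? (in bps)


Rate = 2 * B * log2(M) = 2 * 6640 * 3.0 = 39840.0

39840.0 bps


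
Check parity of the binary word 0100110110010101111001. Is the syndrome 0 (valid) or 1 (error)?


Syndrome = XOR of all bits = 0 XOR 1 XOR 0 XOR 0 XOR 1 XOR 1 XOR 0 XOR 1 XOR 1 XOR 0 XOR 0 XOR 1 XOR 0 XOR 1 XOR 0 XOR 1 XOR 1 XOR 1 XOR 1 XOR 0 XOR 0 XOR 1 = 0

0


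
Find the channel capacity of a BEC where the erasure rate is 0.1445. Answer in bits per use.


C = 1 - epsilon = 1 - 0.1445 = 0.8555

0.8555 bits


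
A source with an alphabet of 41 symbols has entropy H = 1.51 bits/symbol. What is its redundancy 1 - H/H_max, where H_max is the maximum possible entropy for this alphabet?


H_max = log2(K) = log2(41) = 5.3576 bits/symbol. Redundancy = 1 - H/H_max = 1 - 1.51/5.3576 = 1 - 0.2818 = 0.7182

0.7182


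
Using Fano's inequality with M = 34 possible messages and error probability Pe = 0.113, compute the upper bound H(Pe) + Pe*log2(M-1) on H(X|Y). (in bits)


H(Pe) = -Pe*log2(Pe) - (1-Pe)*log2(1-Pe) = -0.113*log2(0.113) - 0.887*log2(0.887) = 0.355453 + 0.153446 = 0.5089. Pe*log2(M-1) = 0.113*log2(33) = 0.570017. Bound = H(Pe) + Pe*log2(M-1) = 0.355453 + 0.153446 + 0.570017 = 1.0789

1.0789 bits


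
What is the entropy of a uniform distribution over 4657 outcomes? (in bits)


H = log2(n) = log2(4657) = 12.1852

12.1852 bits


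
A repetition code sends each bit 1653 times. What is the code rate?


Rate = k/n = 1/1653

1/1653


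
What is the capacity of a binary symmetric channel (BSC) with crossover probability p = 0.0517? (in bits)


H(p) = -p*log2(p) - (1-p)*log2(1-p) = -0.0517*log2(0.0517) - 0.9483*log2(0.9483) = 0.220950 + 0.072625 = 0.2936. C = 1 - H(p) = 1 - 0.2936 = 0.7064

0.7064 bits


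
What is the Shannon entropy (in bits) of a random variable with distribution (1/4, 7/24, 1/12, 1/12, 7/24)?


H = -sum(p_i * log2(p_i)). Terms: -(1/4)*log2(1/4) = 0.500000; -(7/24)*log2(7/24) = 0.518469; -(1/12)*log2(1/12) = 0.298747; -(1/12)*log2(1/12) = 0.298747; -(7/24)*log2(7/24) = 0.518469. H = 0.500000 + 0.518469 + 0.298747 + 0.298747 + 0.518469 = 2.1344

2.1344 bits


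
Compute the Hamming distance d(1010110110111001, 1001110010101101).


Count differing positions: . . ^ ^ . . . ^ . . . ^ . ^ . . = 5 differences

5


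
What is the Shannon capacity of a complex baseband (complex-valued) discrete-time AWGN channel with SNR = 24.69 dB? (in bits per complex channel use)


SNR_linear = 10^(24.69/10) = 294.4422; C = log2(1 + SNR_linear) = log2(1 + 294.4422) = 8.2067

8.2067 bits/channel use


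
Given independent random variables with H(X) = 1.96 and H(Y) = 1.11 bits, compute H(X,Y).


For independent variables, H(X,Y) = H(X) + H(Y) = 1.96 + 1.11 = 3.07

3.07 bits


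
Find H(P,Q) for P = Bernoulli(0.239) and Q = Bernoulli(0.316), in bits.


H(P,Q) = -p*log2(q) - (1-p)*log2(1-q). -0.239*log2(0.316) = 0.397219; -0.761*log2(0.684) = 0.416976. H(P,Q) = 0.397219 + 0.416976 = 0.8142

0.8142 bits


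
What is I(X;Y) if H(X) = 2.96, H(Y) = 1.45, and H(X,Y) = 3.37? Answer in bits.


I(X;Y) = H(X) + H(Y) - H(X,Y) = 2.96 + 1.45 - 3.37 = 1.04

1.04 bits


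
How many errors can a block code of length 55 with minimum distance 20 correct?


Correction capability = floor((d-1)/2) = floor((20-1)/2) = 9

9 errors


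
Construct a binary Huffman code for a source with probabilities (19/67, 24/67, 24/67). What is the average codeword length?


Huffman construction (repeatedly merge the two least-probable nodes; each merge adds 1 bit to every symbol beneath it): 19/67 + 24/67 = 43/67; 24/67 + 43/67 = 1. Resulting codeword lengths (in the order the probabilities were given): (2, 2, 1). L_avg = sum(p_i * l_i) = 19/67*2 + 24/67*2 + 24/67*1 = 110/67 = 1.6418

1.6418 bits


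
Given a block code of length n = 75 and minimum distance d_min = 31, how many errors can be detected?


Detection capability = d_min - 1 = 31 - 1 = 30

30 errors


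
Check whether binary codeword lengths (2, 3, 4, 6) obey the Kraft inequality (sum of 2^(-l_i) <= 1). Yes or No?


Kraft sum = sum(2^(-l_i)) = 0.4531, need <= 1. Result: satisfied (a binary prefix-free code with these lengths exists)

Yes


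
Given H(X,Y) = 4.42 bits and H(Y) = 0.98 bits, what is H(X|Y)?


H(X|Y) = H(X,Y) - H(Y) = 4.42 - 0.98 = 3.44

3.44 bits


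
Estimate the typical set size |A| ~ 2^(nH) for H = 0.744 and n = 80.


log2|A_typical| = nH = 80 * 0.744 = 59.52, so |A_typical| ~ 2^59.52 = 8.266e+17

8.266e+17


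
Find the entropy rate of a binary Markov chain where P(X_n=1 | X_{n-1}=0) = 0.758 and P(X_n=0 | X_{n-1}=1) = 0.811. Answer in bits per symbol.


Stationary distribution: pi_0 = p10/(p01+p10) = 0.5169, pi_1 = 0.4831. Entropy rate H' = pi_0*H(p01) + pi_1*H(p10) = 0.5169*0.7984 + 0.4831*0.6994 = 0.7505

0.7505 bits/symbol


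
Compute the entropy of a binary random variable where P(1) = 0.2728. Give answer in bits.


H = -p*log2(p) - (1-p)*log2(1-p). -0.2728*log2(0.2728) = 0.511250; -0.7272*log2(0.7272) = 0.334204. H = 0.511250 + 0.334204 = 0.8455

0.8455 bits


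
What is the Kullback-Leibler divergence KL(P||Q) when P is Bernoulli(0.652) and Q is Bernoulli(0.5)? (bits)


KL = p*log2(p/q) + (1-p)*log2((1-p)/(1-q)) = 0.652*log2(0.652/0.5) + 0.348*log2(0.348/0.5) = 0.0677

0.0677 bits


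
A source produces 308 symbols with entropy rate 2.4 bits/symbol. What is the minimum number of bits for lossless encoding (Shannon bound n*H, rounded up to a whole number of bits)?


Minimum bits >= n * H = 308 * 2.4 = 739.2, rounded up to a whole number of bits = 740

740 bits


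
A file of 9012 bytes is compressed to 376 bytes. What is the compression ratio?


Ratio = original / compressed = 9012 / 376 = 23.9681

23.9681


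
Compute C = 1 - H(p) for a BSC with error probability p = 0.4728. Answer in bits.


H(p) = -p*log2(p) - (1-p)*log2(1-p) = -0.4728*log2(0.4728) - 0.5272*log2(0.5272) = 0.510954 + 0.486910 = 0.9979. C = 1 - H(p) = 1 - 0.9979 = 0.0021

0.0021 bits


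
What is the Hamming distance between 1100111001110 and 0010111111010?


Count differing positions: ^ ^ ^ . . . . ^ ^ . ^ . . = 6 differences

6


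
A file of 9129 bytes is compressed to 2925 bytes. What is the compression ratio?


Ratio = original / compressed = 9129 / 2925 = 3.121

3.121


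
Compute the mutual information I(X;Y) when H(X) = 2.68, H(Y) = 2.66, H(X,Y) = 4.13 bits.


I(X;Y) = H(X) + H(Y) - H(X,Y) = 2.68 + 2.66 - 4.13 = 1.21

1.21 bits


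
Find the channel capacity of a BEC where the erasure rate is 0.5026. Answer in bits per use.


C = 1 - epsilon = 1 - 0.5026 = 0.4974

0.4974 bits


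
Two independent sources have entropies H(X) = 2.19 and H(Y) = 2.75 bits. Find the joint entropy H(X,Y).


For independent variables, H(X,Y) = H(X) + H(Y) = 2.19 + 2.75 = 4.94

4.94 bits


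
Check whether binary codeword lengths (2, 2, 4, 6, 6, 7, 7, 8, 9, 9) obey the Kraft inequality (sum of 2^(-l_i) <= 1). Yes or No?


Kraft sum = sum(2^(-l_i)) = 0.6172, need <= 1. Result: satisfied (a binary prefix-free code with these lengths exists)

Yes


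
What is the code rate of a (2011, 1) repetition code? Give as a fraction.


Rate = k/n = 1/2011

1/2011


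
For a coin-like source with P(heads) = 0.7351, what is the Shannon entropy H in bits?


H = -p*log2(p) - (1-p)*log2(1-p). -0.7351*log2(0.7351) = 0.326375; -0.2649*log2(0.2649) = 0.507676. H = 0.326375 + 0.507676 = 0.8341

0.8341 bits


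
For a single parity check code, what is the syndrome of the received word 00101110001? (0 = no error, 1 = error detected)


Syndrome = XOR of all bits = 0 XOR 0 XOR 1 XOR 0 XOR 1 XOR 1 XOR 1 XOR 0 XOR 0 XOR 0 XOR 1 = 1

1


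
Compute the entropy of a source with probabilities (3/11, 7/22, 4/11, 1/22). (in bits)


H = -sum(p_i * log2(p_i)). Terms: -(3/11)*log2(3/11) = 0.511219; -(7/22)*log2(7/22) = 0.525661; -(4/11)*log2(4/11) = 0.530702; -(1/22)*log2(1/22) = 0.202701. H = 0.511219 + 0.525661 + 0.530702 + 0.202701 = 1.7703

1.7703 bits


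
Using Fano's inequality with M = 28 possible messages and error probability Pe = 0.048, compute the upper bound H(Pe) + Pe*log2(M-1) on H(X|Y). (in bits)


H(Pe) = -Pe*log2(Pe) - (1-Pe)*log2(1-Pe) = -0.048*log2(0.048) - 0.952*log2(0.952) = 0.210279 + 0.067560 = 0.2778. Pe*log2(M-1) = 0.048*log2(27) = 0.228235. Bound = H(Pe) + Pe*log2(M-1) = 0.210279 + 0.067560 + 0.228235 = 0.5061

0.5061 bits


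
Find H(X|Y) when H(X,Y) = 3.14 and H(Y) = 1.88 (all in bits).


H(X|Y) = H(X,Y) - H(Y) = 3.14 - 1.88 = 1.26

1.26 bits


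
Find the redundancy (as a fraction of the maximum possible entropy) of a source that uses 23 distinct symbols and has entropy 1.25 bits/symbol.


H_max = log2(K) = log2(23) = 4.5236 bits/symbol. Redundancy = 1 - H/H_max = 1 - 1.25/4.5236 = 1 - 0.2763 = 0.7237

0.7237


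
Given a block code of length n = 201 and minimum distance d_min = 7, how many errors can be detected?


Detection capability = d_min - 1 = 7 - 1 = 6

6 errors


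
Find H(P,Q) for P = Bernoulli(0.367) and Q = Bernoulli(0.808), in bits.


H(P,Q) = -p*log2(q) - (1-p)*log2(1-q). -0.367*log2(0.808) = 0.112879; -0.633*log2(0.192) = 1.507060. H(P,Q) = 0.112879 + 1.507060 = 1.6199

1.6199 bits


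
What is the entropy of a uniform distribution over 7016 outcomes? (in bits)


H = log2(n) = log2(7016) = 12.7764

12.7764 bits


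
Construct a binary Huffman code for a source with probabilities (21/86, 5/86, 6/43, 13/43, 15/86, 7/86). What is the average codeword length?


Huffman construction (repeatedly merge the two least-probable nodes; each merge adds 1 bit to every symbol beneath it): 5/86 + 7/86 = 6/43; 6/43 + 6/43 = 12/43; 15/86 + 21/86 = 18/43; 12/43 + 13/43 = 25/43; 18/43 + 25/43 = 1. Resulting codeword lengths (in the order the probabilities were given): (2, 4, 3, 2, 2, 4). L_avg = sum(p_i * l_i) = 21/86*2 + 5/86*4 + 6/43*3 + 13/43*2 + 15/86*2 + 7/86*4 = 104/43 = 2.4186

2.4186 bits


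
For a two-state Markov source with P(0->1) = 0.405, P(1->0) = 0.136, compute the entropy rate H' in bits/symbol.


Stationary distribution: pi_0 = p10/(p01+p10) = 0.2514, pi_1 = 0.7486. Entropy rate H' = pi_0*H(p01) + pi_1*H(p10) = 0.2514*0.9738 + 0.7486*0.5737 = 0.6743

0.6743 bits/symbol


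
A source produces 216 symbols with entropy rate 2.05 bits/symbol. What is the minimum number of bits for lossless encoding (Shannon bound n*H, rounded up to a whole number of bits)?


Minimum bits >= n * H = 216 * 2.05 = 442.8, rounded up to a whole number of bits = 443

443 bits


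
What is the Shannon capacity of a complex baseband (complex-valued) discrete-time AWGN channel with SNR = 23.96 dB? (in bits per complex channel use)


SNR_linear = 10^(23.96/10) = 248.8857; C = log2(1 + SNR_linear) = log2(1 + 248.8857) = 7.9651

7.9651 bits/channel use


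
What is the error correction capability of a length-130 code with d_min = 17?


Correction capability = floor((d-1)/2) = floor((17-1)/2) = 8

8 errors


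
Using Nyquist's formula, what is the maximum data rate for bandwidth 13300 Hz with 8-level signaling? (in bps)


Rate = 2 * B * log2(M) = 2 * 13300 * 3.0 = 79800.0

79800.0 bps


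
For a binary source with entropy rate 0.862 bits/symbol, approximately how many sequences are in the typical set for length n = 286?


log2|A_typical| = nH = 286 * 0.862 = 246.532, so |A_typical| ~ 2^246.532 = 1.635e+74

1.635e+74


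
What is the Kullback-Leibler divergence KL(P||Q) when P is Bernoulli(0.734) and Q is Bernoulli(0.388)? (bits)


KL = p*log2(p/q) + (1-p)*log2((1-p)/(1-q)) = 0.734*log2(0.734/0.388) + 0.266*log2(0.266/0.612) = 0.3553

0.3553 bits


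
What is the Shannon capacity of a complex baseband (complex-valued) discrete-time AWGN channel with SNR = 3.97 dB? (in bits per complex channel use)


SNR_linear = 10^(3.97/10) = 2.4946; C = log2(1 + SNR_linear) = log2(1 + 2.4946) = 1.8051

1.8051 bits/channel use


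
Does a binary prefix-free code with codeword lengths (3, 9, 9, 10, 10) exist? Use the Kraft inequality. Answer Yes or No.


Kraft sum = sum(2^(-l_i)) = 0.1309, need <= 1. Result: satisfied (a binary prefix-free code with these lengths exists)

Yes


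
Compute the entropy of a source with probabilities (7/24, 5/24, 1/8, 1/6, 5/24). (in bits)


H = -sum(p_i * log2(p_i)). Terms: -(7/24)*log2(7/24) = 0.518469; -(5/24)*log2(5/24) = 0.471466; -(1/8)*log2(1/8) = 0.375000; -(1/6)*log2(1/6) = 0.430827; -(5/24)*log2(5/24) = 0.471466. H = 0.518469 + 0.471466 + 0.375000 + 0.430827 + 0.471466 = 2.2672

2.2672 bits


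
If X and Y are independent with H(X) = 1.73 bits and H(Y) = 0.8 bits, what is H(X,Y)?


For independent variables, H(X,Y) = H(X) + H(Y) = 1.73 + 0.8 = 2.53

2.53 bits


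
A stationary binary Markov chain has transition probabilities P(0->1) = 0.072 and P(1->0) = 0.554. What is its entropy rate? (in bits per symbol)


Stationary distribution: pi_0 = p10/(p01+p10) = 0.885, pi_1 = 0.115. Entropy rate H' = pi_0*H(p01) + pi_1*H(p10) = 0.885*0.3733 + 0.115*0.9916 = 0.4444

0.4444 bits/symbol


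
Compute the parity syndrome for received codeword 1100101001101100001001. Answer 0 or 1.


Syndrome = XOR of all bits = 1 XOR 1 XOR 0 XOR 0 XOR 1 XOR 0 XOR 1 XOR 0 XOR 0 XOR 1 XOR 1 XOR 0 XOR 1 XOR 1 XOR 0 XOR 0 XOR 0 XOR 0 XOR 1 XOR 0 XOR 0 XOR 1 = 0

0


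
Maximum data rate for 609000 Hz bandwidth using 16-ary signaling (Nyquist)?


Rate = 2 * B * log2(M) = 2 * 609000 * 4.0 = 4872000.0

4872000.0 bps


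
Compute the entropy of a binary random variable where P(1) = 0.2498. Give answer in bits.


H = -p*log2(p) - (1-p)*log2(1-p). -0.2498*log2(0.2498) = 0.499888; -0.7502*log2(0.7502) = 0.311073. H = 0.499888 + 0.311073 = 0.811

0.811 bits


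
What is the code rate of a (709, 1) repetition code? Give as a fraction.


Rate = k/n = 1/709

1/709


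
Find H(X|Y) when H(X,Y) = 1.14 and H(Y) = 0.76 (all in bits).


H(X|Y) = H(X,Y) - H(Y) = 1.14 - 0.76 = 0.38

0.38 bits


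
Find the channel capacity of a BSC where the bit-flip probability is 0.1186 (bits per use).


H(p) = -p*log2(p) - (1-p)*log2(1-p) = -0.1186*log2(0.1186) - 0.8814*log2(0.8814) = 0.364793 + 0.160530 = 0.5253. C = 1 - H(p) = 1 - 0.5253 = 0.4747

0.4747 bits


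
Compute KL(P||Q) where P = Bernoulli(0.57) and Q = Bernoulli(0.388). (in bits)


KL = p*log2(p/q) + (1-p)*log2((1-p)/(1-q)) = 0.57*log2(0.57/0.388) + 0.43*log2(0.43/0.612) = 0.0973

0.0973 bits


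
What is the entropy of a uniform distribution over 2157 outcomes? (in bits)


H = log2(n) = log2(2157) = 11.0748

11.0748 bits


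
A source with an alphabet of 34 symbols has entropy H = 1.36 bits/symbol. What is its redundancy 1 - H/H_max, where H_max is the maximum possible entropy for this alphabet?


H_max = log2(K) = log2(34) = 5.0875 bits/symbol. Redundancy = 1 - H/H_max = 1 - 1.36/5.0875 = 1 - 0.2673 = 0.7327

0.7327


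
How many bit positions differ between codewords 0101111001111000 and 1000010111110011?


Count differing positions: ^ ^ . ^ ^ . ^ ^ ^ . . . ^ . ^ ^ = 10 differences

10


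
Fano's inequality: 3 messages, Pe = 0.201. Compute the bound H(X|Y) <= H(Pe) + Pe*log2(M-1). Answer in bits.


H(Pe) = -Pe*log2(Pe) - (1-Pe)*log2(1-Pe) = -0.201*log2(0.201) - 0.799*log2(0.799) = 0.465261 + 0.258662 = 0.7239. Pe*log2(M-1) = 0.201*log2(2) = 0.201000. Bound = H(Pe) + Pe*log2(M-1) = 0.465261 + 0.258662 + 0.201000 = 0.9249

0.9249 bits


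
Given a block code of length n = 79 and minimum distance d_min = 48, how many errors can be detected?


Detection capability = d_min - 1 = 48 - 1 = 47

47 errors


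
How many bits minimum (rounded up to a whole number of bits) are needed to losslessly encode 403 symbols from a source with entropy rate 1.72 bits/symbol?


Minimum bits >= n * H = 403 * 1.72 = 693.16, rounded up to a whole number of bits = 694

694 bits


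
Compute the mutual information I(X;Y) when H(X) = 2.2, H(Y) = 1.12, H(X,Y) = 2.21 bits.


I(X;Y) = H(X) + H(Y) - H(X,Y) = 2.2 + 1.12 - 2.21 = 1.11

1.11 bits


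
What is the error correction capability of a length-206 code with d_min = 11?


Correction capability = floor((d-1)/2) = floor((11-1)/2) = 5

5 errors


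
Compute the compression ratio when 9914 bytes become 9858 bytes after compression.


Ratio = original / compressed = 9914 / 9858 = 1.0057

1.0057


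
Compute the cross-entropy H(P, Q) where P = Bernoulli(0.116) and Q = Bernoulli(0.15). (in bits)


H(P,Q) = -p*log2(q) - (1-p)*log2(1-q). -0.116*log2(0.15) = 0.317488; -0.884*log2(0.85) = 0.207267. H(P,Q) = 0.317488 + 0.207267 = 0.5248

0.5248 bits


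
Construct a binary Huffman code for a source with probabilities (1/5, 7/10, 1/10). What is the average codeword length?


Huffman construction (repeatedly merge the two least-probable nodes; each merge adds 1 bit to every symbol beneath it): 1/10 + 1/5 = 3/10; 3/10 + 7/10 = 1. Resulting codeword lengths (in the order the probabilities were given): (2, 1, 2). L_avg = sum(p_i * l_i) = 1/5*2 + 7/10*1 + 1/10*2 = 13/10 = 1.3

1.3 bits


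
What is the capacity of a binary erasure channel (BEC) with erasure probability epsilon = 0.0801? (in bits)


C = 1 - epsilon = 1 - 0.0801 = 0.9199

0.9199 bits


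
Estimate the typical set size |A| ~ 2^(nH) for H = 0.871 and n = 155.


log2|A_typical| = nH = 155 * 0.871 = 135.005, so |A_typical| ~ 2^135.005 = 4.371e+40

4.371e+40


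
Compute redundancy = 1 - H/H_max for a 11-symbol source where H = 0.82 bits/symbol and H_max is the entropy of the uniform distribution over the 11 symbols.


H_max = log2(K) = log2(11) = 3.4594 bits/symbol. Redundancy = 1 - H/H_max = 1 - 0.82/3.4594 = 1 - 0.237 = 0.763

0.763


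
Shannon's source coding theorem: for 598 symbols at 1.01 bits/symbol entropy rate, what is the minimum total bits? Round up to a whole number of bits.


Minimum bits >= n * H = 598 * 1.01 = 603.98, rounded up to a whole number of bits = 604

604 bits


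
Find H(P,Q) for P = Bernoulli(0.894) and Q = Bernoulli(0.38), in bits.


H(P,Q) = -p*log2(q) - (1-p)*log2(1-q). -0.894*log2(0.38) = 1.247960; -0.106*log2(0.62) = 0.073104. H(P,Q) = 1.247960 + 0.073104 = 1.3211

1.3211 bits


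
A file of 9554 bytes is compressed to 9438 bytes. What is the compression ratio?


Ratio = original / compressed = 9554 / 9438 = 1.0123

1.0123


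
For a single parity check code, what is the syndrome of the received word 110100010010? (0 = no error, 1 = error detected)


Syndrome = XOR of all bits = 1 XOR 1 XOR 0 XOR 1 XOR 0 XOR 0 XOR 0 XOR 1 XOR 0 XOR 0 XOR 1 XOR 0 = 1

1


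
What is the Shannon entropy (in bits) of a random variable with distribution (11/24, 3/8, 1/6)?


H = -sum(p_i * log2(p_i)). Terms: -(11/24)*log2(11/24) = 0.515868; -(3/8)*log2(3/8) = 0.530639; -(1/6)*log2(1/6) = 0.430827. H = 0.515868 + 0.530639 + 0.430827 = 1.4773

1.4773 bits


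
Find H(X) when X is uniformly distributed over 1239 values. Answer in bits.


H = log2(n) = log2(1239) = 10.275

10.275 bits


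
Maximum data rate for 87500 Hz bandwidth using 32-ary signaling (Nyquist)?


Rate = 2 * B * log2(M) = 2 * 87500 * 5.0 = 875000.0

875000.0 bps


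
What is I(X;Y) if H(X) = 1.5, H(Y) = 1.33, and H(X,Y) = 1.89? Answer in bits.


I(X;Y) = H(X) + H(Y) - H(X,Y) = 1.5 + 1.33 - 1.89 = 0.94

0.94 bits


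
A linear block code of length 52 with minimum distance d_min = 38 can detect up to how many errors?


Detection capability = d_min - 1 = 38 - 1 = 37

37 errors


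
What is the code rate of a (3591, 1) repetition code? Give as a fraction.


Rate = k/n = 1/3591

1/3591


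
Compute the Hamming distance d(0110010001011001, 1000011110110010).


Count differing positions: ^ ^ ^ . . . ^ ^ ^ ^ ^ . ^ . ^ ^ = 11 differences

11


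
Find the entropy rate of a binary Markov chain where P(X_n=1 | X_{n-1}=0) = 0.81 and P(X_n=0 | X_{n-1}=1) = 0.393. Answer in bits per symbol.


Stationary distribution: pi_0 = p10/(p01+p10) = 0.3267, pi_1 = 0.6733. Entropy rate H' = pi_0*H(p01) + pi_1*H(p10) = 0.3267*0.7015 + 0.6733*0.9667 = 0.8801

0.8801 bits/symbol


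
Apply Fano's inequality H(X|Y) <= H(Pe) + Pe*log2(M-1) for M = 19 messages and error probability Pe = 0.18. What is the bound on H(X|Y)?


H(Pe) = -Pe*log2(Pe) - (1-Pe)*log2(1-Pe) = -0.18*log2(0.18) - 0.82*log2(0.82) = 0.445308 + 0.234769 = 0.6801. Pe*log2(M-1) = 0.18*log2(18) = 0.750587. Bound = H(Pe) + Pe*log2(M-1) = 0.445308 + 0.234769 + 0.750587 = 1.4307

1.4307 bits


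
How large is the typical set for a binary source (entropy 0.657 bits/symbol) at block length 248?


log2|A_typical| = nH = 248 * 0.657 = 162.936, so |A_typical| ~ 2^162.936 = 1.118e+49

1.118e+49


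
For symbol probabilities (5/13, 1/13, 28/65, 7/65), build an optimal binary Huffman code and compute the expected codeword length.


Huffman construction (repeatedly merge the two least-probable nodes; each merge adds 1 bit to every symbol beneath it): 1/13 + 7/65 = 12/65; 12/65 + 5/13 = 37/65; 28/65 + 37/65 = 1. Resulting codeword lengths (in the order the probabilities were given): (2, 3, 1, 3). L_avg = sum(p_i * l_i) = 5/13*2 + 1/13*3 + 28/65*1 + 7/65*3 = 114/65 = 1.7538

1.7538 bits
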